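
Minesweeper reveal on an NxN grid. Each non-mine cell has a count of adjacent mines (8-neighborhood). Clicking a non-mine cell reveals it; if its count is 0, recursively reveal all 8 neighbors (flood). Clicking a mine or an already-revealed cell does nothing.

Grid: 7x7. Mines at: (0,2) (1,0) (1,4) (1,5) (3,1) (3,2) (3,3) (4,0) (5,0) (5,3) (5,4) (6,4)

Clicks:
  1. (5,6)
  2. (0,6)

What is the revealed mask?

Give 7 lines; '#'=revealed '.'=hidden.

Click 1 (5,6) count=0: revealed 13 new [(2,4) (2,5) (2,6) (3,4) (3,5) (3,6) (4,4) (4,5) (4,6) (5,5) (5,6) (6,5) (6,6)] -> total=13
Click 2 (0,6) count=1: revealed 1 new [(0,6)] -> total=14

Answer: ......#
.......
....###
....###
....###
.....##
.....##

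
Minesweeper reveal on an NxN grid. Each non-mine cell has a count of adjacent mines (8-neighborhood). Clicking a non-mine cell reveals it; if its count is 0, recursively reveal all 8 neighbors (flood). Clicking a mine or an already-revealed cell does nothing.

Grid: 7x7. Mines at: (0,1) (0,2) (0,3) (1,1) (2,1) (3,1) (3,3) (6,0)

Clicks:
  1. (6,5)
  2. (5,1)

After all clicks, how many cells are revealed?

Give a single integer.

Answer: 30

Derivation:
Click 1 (6,5) count=0: revealed 30 new [(0,4) (0,5) (0,6) (1,4) (1,5) (1,6) (2,4) (2,5) (2,6) (3,4) (3,5) (3,6) (4,1) (4,2) (4,3) (4,4) (4,5) (4,6) (5,1) (5,2) (5,3) (5,4) (5,5) (5,6) (6,1) (6,2) (6,3) (6,4) (6,5) (6,6)] -> total=30
Click 2 (5,1) count=1: revealed 0 new [(none)] -> total=30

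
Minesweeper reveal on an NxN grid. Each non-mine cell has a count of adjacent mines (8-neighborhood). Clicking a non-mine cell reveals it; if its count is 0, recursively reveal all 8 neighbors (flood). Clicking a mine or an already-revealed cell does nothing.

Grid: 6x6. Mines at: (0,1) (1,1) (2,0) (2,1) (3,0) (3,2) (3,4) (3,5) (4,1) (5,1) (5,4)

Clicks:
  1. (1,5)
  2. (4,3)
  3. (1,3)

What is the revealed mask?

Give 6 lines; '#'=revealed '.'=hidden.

Click 1 (1,5) count=0: revealed 12 new [(0,2) (0,3) (0,4) (0,5) (1,2) (1,3) (1,4) (1,5) (2,2) (2,3) (2,4) (2,5)] -> total=12
Click 2 (4,3) count=3: revealed 1 new [(4,3)] -> total=13
Click 3 (1,3) count=0: revealed 0 new [(none)] -> total=13

Answer: ..####
..####
..####
......
...#..
......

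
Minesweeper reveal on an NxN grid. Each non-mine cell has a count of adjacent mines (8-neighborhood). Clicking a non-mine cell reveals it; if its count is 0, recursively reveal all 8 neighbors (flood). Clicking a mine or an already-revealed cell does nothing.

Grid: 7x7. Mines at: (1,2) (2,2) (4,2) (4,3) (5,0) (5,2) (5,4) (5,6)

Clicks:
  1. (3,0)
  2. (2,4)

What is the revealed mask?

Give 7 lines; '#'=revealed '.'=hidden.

Answer: ##.####
##.####
##.####
##.####
##..###
.......
.......

Derivation:
Click 1 (3,0) count=0: revealed 10 new [(0,0) (0,1) (1,0) (1,1) (2,0) (2,1) (3,0) (3,1) (4,0) (4,1)] -> total=10
Click 2 (2,4) count=0: revealed 19 new [(0,3) (0,4) (0,5) (0,6) (1,3) (1,4) (1,5) (1,6) (2,3) (2,4) (2,5) (2,6) (3,3) (3,4) (3,5) (3,6) (4,4) (4,5) (4,6)] -> total=29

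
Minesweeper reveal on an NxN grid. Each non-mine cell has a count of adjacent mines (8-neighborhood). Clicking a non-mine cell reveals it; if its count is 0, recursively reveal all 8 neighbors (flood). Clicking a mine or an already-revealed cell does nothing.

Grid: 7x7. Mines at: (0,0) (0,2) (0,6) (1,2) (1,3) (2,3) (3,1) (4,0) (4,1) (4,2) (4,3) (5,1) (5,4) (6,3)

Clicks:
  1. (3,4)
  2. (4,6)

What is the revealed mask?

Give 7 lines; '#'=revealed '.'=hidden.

Click 1 (3,4) count=2: revealed 1 new [(3,4)] -> total=1
Click 2 (4,6) count=0: revealed 15 new [(1,4) (1,5) (1,6) (2,4) (2,5) (2,6) (3,5) (3,6) (4,4) (4,5) (4,6) (5,5) (5,6) (6,5) (6,6)] -> total=16

Answer: .......
....###
....###
....###
....###
.....##
.....##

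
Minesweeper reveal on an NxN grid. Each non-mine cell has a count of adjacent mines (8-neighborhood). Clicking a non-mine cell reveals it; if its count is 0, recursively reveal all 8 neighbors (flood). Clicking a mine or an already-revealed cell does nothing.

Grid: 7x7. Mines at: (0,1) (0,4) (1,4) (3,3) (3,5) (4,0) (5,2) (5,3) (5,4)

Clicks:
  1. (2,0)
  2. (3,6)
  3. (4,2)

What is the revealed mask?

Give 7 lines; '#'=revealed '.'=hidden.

Click 1 (2,0) count=0: revealed 9 new [(1,0) (1,1) (1,2) (2,0) (2,1) (2,2) (3,0) (3,1) (3,2)] -> total=9
Click 2 (3,6) count=1: revealed 1 new [(3,6)] -> total=10
Click 3 (4,2) count=3: revealed 1 new [(4,2)] -> total=11

Answer: .......
###....
###....
###...#
..#....
.......
.......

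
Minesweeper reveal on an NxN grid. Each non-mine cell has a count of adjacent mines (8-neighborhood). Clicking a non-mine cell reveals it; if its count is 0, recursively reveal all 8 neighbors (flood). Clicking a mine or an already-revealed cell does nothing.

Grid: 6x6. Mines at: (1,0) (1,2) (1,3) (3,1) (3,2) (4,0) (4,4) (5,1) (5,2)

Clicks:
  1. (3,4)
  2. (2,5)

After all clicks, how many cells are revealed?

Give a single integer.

Click 1 (3,4) count=1: revealed 1 new [(3,4)] -> total=1
Click 2 (2,5) count=0: revealed 7 new [(0,4) (0,5) (1,4) (1,5) (2,4) (2,5) (3,5)] -> total=8

Answer: 8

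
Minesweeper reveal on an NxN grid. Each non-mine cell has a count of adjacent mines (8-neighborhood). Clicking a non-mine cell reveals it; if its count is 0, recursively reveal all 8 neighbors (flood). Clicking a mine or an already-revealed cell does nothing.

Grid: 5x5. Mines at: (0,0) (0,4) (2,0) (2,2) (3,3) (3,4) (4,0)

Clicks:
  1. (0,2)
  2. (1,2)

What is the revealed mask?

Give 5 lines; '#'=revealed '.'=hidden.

Click 1 (0,2) count=0: revealed 6 new [(0,1) (0,2) (0,3) (1,1) (1,2) (1,3)] -> total=6
Click 2 (1,2) count=1: revealed 0 new [(none)] -> total=6

Answer: .###.
.###.
.....
.....
.....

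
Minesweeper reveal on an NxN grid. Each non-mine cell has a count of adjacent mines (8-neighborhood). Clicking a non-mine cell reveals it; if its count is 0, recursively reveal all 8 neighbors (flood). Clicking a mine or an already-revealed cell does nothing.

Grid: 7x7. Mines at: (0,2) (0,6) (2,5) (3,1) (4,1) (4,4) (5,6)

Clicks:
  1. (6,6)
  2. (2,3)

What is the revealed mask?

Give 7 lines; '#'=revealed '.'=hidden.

Click 1 (6,6) count=1: revealed 1 new [(6,6)] -> total=1
Click 2 (2,3) count=0: revealed 9 new [(1,2) (1,3) (1,4) (2,2) (2,3) (2,4) (3,2) (3,3) (3,4)] -> total=10

Answer: .......
..###..
..###..
..###..
.......
.......
......#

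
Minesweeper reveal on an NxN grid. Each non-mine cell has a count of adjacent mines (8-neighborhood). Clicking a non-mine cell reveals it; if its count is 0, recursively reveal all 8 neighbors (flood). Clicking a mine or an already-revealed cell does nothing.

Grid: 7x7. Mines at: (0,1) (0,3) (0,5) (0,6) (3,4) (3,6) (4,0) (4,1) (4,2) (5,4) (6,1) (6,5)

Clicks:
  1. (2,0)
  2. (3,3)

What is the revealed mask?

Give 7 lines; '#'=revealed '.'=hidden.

Answer: .......
####...
####...
####...
.......
.......
.......

Derivation:
Click 1 (2,0) count=0: revealed 12 new [(1,0) (1,1) (1,2) (1,3) (2,0) (2,1) (2,2) (2,3) (3,0) (3,1) (3,2) (3,3)] -> total=12
Click 2 (3,3) count=2: revealed 0 new [(none)] -> total=12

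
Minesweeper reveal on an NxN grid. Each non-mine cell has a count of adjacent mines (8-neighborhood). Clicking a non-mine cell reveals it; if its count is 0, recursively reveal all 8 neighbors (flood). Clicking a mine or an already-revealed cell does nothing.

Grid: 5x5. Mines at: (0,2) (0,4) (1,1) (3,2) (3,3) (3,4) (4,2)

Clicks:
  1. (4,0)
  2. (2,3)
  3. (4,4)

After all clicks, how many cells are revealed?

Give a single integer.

Answer: 8

Derivation:
Click 1 (4,0) count=0: revealed 6 new [(2,0) (2,1) (3,0) (3,1) (4,0) (4,1)] -> total=6
Click 2 (2,3) count=3: revealed 1 new [(2,3)] -> total=7
Click 3 (4,4) count=2: revealed 1 new [(4,4)] -> total=8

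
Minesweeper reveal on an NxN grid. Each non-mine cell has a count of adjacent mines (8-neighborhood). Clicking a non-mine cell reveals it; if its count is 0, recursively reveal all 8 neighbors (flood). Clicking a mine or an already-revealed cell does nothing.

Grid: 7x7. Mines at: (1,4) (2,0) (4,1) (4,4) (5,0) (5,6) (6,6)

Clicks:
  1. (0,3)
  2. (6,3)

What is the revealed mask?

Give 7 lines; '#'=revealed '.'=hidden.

Answer: ...#...
.......
.......
.......
.......
.#####.
.#####.

Derivation:
Click 1 (0,3) count=1: revealed 1 new [(0,3)] -> total=1
Click 2 (6,3) count=0: revealed 10 new [(5,1) (5,2) (5,3) (5,4) (5,5) (6,1) (6,2) (6,3) (6,4) (6,5)] -> total=11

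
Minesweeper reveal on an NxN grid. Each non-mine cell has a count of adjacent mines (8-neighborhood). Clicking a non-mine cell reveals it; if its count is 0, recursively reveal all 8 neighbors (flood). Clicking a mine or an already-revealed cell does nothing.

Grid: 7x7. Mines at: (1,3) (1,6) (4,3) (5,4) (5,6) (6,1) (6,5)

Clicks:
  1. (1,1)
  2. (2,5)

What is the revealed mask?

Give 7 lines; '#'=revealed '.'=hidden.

Answer: ###....
###....
###..#.
###....
###....
###....
.......

Derivation:
Click 1 (1,1) count=0: revealed 18 new [(0,0) (0,1) (0,2) (1,0) (1,1) (1,2) (2,0) (2,1) (2,2) (3,0) (3,1) (3,2) (4,0) (4,1) (4,2) (5,0) (5,1) (5,2)] -> total=18
Click 2 (2,5) count=1: revealed 1 new [(2,5)] -> total=19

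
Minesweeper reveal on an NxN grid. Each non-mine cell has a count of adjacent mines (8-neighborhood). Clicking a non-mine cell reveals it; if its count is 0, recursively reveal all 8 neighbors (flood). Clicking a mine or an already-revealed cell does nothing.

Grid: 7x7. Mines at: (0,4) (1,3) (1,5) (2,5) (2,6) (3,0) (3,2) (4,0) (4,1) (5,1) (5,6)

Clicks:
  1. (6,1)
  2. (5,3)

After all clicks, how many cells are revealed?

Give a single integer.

Answer: 16

Derivation:
Click 1 (6,1) count=1: revealed 1 new [(6,1)] -> total=1
Click 2 (5,3) count=0: revealed 15 new [(3,3) (3,4) (3,5) (4,2) (4,3) (4,4) (4,5) (5,2) (5,3) (5,4) (5,5) (6,2) (6,3) (6,4) (6,5)] -> total=16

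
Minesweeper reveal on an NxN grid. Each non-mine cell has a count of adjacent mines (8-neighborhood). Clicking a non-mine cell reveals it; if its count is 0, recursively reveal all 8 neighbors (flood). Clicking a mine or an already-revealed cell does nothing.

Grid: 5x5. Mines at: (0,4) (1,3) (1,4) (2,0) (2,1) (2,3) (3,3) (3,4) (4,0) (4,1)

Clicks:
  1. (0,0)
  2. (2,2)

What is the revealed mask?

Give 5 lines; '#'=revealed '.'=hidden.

Click 1 (0,0) count=0: revealed 6 new [(0,0) (0,1) (0,2) (1,0) (1,1) (1,2)] -> total=6
Click 2 (2,2) count=4: revealed 1 new [(2,2)] -> total=7

Answer: ###..
###..
..#..
.....
.....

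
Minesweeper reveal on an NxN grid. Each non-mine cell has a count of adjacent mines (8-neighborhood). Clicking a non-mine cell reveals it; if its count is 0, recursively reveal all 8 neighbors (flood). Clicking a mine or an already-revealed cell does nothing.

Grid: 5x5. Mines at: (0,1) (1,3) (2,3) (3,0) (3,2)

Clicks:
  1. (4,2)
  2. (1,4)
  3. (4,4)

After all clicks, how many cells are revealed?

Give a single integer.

Answer: 6

Derivation:
Click 1 (4,2) count=1: revealed 1 new [(4,2)] -> total=1
Click 2 (1,4) count=2: revealed 1 new [(1,4)] -> total=2
Click 3 (4,4) count=0: revealed 4 new [(3,3) (3,4) (4,3) (4,4)] -> total=6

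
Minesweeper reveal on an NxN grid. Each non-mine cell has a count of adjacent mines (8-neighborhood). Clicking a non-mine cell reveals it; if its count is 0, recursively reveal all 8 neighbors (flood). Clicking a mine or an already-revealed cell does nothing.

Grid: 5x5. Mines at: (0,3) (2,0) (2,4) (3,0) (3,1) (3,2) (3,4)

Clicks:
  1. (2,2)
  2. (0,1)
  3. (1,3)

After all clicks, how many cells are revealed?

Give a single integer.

Answer: 8

Derivation:
Click 1 (2,2) count=2: revealed 1 new [(2,2)] -> total=1
Click 2 (0,1) count=0: revealed 6 new [(0,0) (0,1) (0,2) (1,0) (1,1) (1,2)] -> total=7
Click 3 (1,3) count=2: revealed 1 new [(1,3)] -> total=8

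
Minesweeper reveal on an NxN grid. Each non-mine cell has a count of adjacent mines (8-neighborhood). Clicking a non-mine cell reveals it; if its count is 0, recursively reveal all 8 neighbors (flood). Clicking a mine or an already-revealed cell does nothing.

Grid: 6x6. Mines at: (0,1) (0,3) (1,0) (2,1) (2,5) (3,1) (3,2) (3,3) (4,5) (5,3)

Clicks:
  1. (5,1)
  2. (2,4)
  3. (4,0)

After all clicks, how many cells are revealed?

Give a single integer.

Answer: 7

Derivation:
Click 1 (5,1) count=0: revealed 6 new [(4,0) (4,1) (4,2) (5,0) (5,1) (5,2)] -> total=6
Click 2 (2,4) count=2: revealed 1 new [(2,4)] -> total=7
Click 3 (4,0) count=1: revealed 0 new [(none)] -> total=7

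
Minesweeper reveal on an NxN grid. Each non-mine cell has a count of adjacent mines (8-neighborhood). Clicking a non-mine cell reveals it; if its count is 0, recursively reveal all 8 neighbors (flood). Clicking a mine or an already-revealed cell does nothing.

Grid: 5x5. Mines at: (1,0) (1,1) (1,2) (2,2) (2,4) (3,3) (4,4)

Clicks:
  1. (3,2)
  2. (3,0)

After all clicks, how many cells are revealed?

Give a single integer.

Answer: 8

Derivation:
Click 1 (3,2) count=2: revealed 1 new [(3,2)] -> total=1
Click 2 (3,0) count=0: revealed 7 new [(2,0) (2,1) (3,0) (3,1) (4,0) (4,1) (4,2)] -> total=8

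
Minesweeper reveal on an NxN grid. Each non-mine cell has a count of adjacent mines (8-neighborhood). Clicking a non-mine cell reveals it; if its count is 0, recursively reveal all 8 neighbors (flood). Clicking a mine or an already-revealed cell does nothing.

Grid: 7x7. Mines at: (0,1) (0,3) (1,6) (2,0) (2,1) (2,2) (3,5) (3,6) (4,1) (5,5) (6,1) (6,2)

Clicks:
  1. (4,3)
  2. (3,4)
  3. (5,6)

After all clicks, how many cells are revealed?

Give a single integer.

Click 1 (4,3) count=0: revealed 9 new [(3,2) (3,3) (3,4) (4,2) (4,3) (4,4) (5,2) (5,3) (5,4)] -> total=9
Click 2 (3,4) count=1: revealed 0 new [(none)] -> total=9
Click 3 (5,6) count=1: revealed 1 new [(5,6)] -> total=10

Answer: 10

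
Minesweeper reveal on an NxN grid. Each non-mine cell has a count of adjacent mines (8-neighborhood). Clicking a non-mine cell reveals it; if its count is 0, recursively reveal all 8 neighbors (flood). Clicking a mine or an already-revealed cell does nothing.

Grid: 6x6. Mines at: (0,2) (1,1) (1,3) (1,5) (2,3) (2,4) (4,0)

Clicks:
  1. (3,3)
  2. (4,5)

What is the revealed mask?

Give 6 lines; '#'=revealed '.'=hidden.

Answer: ......
......
......
.#####
.#####
.#####

Derivation:
Click 1 (3,3) count=2: revealed 1 new [(3,3)] -> total=1
Click 2 (4,5) count=0: revealed 14 new [(3,1) (3,2) (3,4) (3,5) (4,1) (4,2) (4,3) (4,4) (4,5) (5,1) (5,2) (5,3) (5,4) (5,5)] -> total=15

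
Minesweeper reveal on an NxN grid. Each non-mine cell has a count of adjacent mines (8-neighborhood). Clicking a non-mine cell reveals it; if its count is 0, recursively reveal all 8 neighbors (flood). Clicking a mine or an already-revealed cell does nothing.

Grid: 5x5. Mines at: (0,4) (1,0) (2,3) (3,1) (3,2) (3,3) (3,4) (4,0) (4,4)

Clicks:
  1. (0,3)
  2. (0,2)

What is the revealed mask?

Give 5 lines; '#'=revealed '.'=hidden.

Click 1 (0,3) count=1: revealed 1 new [(0,3)] -> total=1
Click 2 (0,2) count=0: revealed 5 new [(0,1) (0,2) (1,1) (1,2) (1,3)] -> total=6

Answer: .###.
.###.
.....
.....
.....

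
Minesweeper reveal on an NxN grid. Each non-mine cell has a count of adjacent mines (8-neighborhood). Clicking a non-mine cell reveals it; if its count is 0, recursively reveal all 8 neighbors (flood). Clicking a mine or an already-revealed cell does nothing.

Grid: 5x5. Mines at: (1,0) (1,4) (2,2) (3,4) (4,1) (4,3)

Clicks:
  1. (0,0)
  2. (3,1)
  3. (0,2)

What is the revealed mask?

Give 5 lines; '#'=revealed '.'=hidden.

Click 1 (0,0) count=1: revealed 1 new [(0,0)] -> total=1
Click 2 (3,1) count=2: revealed 1 new [(3,1)] -> total=2
Click 3 (0,2) count=0: revealed 6 new [(0,1) (0,2) (0,3) (1,1) (1,2) (1,3)] -> total=8

Answer: ####.
.###.
.....
.#...
.....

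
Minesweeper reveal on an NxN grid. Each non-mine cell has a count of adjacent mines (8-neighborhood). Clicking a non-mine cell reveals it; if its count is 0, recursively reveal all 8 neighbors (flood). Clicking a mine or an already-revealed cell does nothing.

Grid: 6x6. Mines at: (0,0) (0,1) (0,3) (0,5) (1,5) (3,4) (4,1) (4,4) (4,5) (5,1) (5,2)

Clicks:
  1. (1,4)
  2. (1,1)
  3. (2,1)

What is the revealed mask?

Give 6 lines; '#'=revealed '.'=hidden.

Answer: ......
#####.
####..
####..
......
......

Derivation:
Click 1 (1,4) count=3: revealed 1 new [(1,4)] -> total=1
Click 2 (1,1) count=2: revealed 1 new [(1,1)] -> total=2
Click 3 (2,1) count=0: revealed 11 new [(1,0) (1,2) (1,3) (2,0) (2,1) (2,2) (2,3) (3,0) (3,1) (3,2) (3,3)] -> total=13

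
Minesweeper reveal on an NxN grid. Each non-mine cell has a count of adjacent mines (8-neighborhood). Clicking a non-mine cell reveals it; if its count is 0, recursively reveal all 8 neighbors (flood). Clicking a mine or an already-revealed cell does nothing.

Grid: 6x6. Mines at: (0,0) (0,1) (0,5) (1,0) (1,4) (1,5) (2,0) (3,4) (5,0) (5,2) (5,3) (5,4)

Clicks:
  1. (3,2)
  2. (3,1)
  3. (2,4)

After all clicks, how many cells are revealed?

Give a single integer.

Click 1 (3,2) count=0: revealed 12 new [(1,1) (1,2) (1,3) (2,1) (2,2) (2,3) (3,1) (3,2) (3,3) (4,1) (4,2) (4,3)] -> total=12
Click 2 (3,1) count=1: revealed 0 new [(none)] -> total=12
Click 3 (2,4) count=3: revealed 1 new [(2,4)] -> total=13

Answer: 13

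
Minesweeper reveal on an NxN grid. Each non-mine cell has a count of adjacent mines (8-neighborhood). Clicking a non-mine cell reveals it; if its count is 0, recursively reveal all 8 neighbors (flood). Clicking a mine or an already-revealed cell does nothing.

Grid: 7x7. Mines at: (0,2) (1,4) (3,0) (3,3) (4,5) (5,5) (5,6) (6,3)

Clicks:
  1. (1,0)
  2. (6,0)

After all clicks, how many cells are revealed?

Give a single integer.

Click 1 (1,0) count=0: revealed 6 new [(0,0) (0,1) (1,0) (1,1) (2,0) (2,1)] -> total=6
Click 2 (6,0) count=0: revealed 9 new [(4,0) (4,1) (4,2) (5,0) (5,1) (5,2) (6,0) (6,1) (6,2)] -> total=15

Answer: 15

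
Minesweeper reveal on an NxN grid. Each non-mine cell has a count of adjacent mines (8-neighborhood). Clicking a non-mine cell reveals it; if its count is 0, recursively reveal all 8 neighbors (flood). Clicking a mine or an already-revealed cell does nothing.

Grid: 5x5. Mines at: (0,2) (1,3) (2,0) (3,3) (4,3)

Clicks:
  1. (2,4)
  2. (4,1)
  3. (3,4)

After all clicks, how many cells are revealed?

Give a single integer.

Answer: 8

Derivation:
Click 1 (2,4) count=2: revealed 1 new [(2,4)] -> total=1
Click 2 (4,1) count=0: revealed 6 new [(3,0) (3,1) (3,2) (4,0) (4,1) (4,2)] -> total=7
Click 3 (3,4) count=2: revealed 1 new [(3,4)] -> total=8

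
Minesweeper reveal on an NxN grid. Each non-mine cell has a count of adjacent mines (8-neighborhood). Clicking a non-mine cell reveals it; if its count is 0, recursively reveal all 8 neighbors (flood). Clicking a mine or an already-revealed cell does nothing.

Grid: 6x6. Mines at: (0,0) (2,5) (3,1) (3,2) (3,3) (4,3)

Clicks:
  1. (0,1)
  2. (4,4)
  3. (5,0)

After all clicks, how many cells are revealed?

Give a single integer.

Answer: 8

Derivation:
Click 1 (0,1) count=1: revealed 1 new [(0,1)] -> total=1
Click 2 (4,4) count=2: revealed 1 new [(4,4)] -> total=2
Click 3 (5,0) count=0: revealed 6 new [(4,0) (4,1) (4,2) (5,0) (5,1) (5,2)] -> total=8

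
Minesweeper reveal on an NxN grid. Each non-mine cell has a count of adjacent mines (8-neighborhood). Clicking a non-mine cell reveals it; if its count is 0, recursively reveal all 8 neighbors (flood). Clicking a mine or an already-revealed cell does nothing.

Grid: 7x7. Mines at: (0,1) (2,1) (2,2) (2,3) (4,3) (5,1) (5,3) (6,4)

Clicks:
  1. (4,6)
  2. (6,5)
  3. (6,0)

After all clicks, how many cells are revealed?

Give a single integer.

Answer: 25

Derivation:
Click 1 (4,6) count=0: revealed 24 new [(0,2) (0,3) (0,4) (0,5) (0,6) (1,2) (1,3) (1,4) (1,5) (1,6) (2,4) (2,5) (2,6) (3,4) (3,5) (3,6) (4,4) (4,5) (4,6) (5,4) (5,5) (5,6) (6,5) (6,6)] -> total=24
Click 2 (6,5) count=1: revealed 0 new [(none)] -> total=24
Click 3 (6,0) count=1: revealed 1 new [(6,0)] -> total=25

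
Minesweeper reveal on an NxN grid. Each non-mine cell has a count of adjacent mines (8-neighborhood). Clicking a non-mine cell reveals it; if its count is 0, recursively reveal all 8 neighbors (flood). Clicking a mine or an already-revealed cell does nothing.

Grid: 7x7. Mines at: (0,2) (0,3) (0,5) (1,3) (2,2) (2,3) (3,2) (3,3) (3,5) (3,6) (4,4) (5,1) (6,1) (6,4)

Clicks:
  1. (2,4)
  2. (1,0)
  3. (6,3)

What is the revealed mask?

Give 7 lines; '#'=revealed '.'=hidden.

Click 1 (2,4) count=4: revealed 1 new [(2,4)] -> total=1
Click 2 (1,0) count=0: revealed 10 new [(0,0) (0,1) (1,0) (1,1) (2,0) (2,1) (3,0) (3,1) (4,0) (4,1)] -> total=11
Click 3 (6,3) count=1: revealed 1 new [(6,3)] -> total=12

Answer: ##.....
##.....
##..#..
##.....
##.....
.......
...#...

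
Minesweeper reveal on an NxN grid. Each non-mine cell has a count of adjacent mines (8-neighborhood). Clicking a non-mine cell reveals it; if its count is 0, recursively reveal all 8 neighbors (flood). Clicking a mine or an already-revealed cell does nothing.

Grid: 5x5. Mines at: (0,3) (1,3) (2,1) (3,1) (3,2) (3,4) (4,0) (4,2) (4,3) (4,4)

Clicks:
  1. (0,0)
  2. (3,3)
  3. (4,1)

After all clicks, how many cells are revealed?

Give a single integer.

Click 1 (0,0) count=0: revealed 6 new [(0,0) (0,1) (0,2) (1,0) (1,1) (1,2)] -> total=6
Click 2 (3,3) count=5: revealed 1 new [(3,3)] -> total=7
Click 3 (4,1) count=4: revealed 1 new [(4,1)] -> total=8

Answer: 8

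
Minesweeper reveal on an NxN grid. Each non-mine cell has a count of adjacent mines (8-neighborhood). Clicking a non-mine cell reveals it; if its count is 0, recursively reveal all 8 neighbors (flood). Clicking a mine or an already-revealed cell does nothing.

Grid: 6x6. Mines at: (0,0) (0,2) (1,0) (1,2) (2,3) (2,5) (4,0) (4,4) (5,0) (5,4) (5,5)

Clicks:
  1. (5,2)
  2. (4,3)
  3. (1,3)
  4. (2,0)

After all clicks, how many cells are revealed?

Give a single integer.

Answer: 11

Derivation:
Click 1 (5,2) count=0: revealed 9 new [(3,1) (3,2) (3,3) (4,1) (4,2) (4,3) (5,1) (5,2) (5,3)] -> total=9
Click 2 (4,3) count=2: revealed 0 new [(none)] -> total=9
Click 3 (1,3) count=3: revealed 1 new [(1,3)] -> total=10
Click 4 (2,0) count=1: revealed 1 new [(2,0)] -> total=11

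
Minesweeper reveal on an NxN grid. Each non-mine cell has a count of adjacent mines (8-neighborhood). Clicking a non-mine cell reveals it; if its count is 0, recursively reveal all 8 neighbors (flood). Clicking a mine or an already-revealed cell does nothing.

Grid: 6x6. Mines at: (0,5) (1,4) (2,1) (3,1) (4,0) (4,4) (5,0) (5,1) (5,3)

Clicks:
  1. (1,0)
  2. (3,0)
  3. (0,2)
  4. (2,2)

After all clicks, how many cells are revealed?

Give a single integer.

Answer: 10

Derivation:
Click 1 (1,0) count=1: revealed 1 new [(1,0)] -> total=1
Click 2 (3,0) count=3: revealed 1 new [(3,0)] -> total=2
Click 3 (0,2) count=0: revealed 7 new [(0,0) (0,1) (0,2) (0,3) (1,1) (1,2) (1,3)] -> total=9
Click 4 (2,2) count=2: revealed 1 new [(2,2)] -> total=10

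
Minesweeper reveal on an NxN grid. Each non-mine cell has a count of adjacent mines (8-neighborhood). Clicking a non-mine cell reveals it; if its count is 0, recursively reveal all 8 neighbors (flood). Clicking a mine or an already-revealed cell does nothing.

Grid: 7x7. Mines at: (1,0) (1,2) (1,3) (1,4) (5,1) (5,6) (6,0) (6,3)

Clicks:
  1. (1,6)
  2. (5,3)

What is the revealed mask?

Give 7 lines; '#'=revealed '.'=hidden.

Click 1 (1,6) count=0: revealed 29 new [(0,5) (0,6) (1,5) (1,6) (2,0) (2,1) (2,2) (2,3) (2,4) (2,5) (2,6) (3,0) (3,1) (3,2) (3,3) (3,4) (3,5) (3,6) (4,0) (4,1) (4,2) (4,3) (4,4) (4,5) (4,6) (5,2) (5,3) (5,4) (5,5)] -> total=29
Click 2 (5,3) count=1: revealed 0 new [(none)] -> total=29

Answer: .....##
.....##
#######
#######
#######
..####.
.......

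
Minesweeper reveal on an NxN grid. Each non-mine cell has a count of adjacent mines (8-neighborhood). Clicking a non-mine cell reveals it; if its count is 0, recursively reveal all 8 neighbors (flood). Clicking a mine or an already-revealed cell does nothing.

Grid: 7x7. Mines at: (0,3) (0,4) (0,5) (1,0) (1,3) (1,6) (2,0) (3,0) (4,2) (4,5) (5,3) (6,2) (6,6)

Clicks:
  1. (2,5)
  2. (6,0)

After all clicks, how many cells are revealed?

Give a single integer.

Click 1 (2,5) count=1: revealed 1 new [(2,5)] -> total=1
Click 2 (6,0) count=0: revealed 6 new [(4,0) (4,1) (5,0) (5,1) (6,0) (6,1)] -> total=7

Answer: 7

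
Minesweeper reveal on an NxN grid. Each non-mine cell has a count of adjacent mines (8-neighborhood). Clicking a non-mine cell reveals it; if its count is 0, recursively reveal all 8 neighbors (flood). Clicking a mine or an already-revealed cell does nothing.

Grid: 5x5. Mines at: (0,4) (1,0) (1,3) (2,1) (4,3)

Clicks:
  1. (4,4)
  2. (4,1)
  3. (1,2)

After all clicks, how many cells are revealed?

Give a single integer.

Click 1 (4,4) count=1: revealed 1 new [(4,4)] -> total=1
Click 2 (4,1) count=0: revealed 6 new [(3,0) (3,1) (3,2) (4,0) (4,1) (4,2)] -> total=7
Click 3 (1,2) count=2: revealed 1 new [(1,2)] -> total=8

Answer: 8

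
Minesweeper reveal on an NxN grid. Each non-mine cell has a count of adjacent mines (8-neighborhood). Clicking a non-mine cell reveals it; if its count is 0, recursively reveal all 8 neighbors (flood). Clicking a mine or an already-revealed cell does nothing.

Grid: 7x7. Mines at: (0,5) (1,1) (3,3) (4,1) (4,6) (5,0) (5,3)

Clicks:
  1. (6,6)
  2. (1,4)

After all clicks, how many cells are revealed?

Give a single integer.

Answer: 7

Derivation:
Click 1 (6,6) count=0: revealed 6 new [(5,4) (5,5) (5,6) (6,4) (6,5) (6,6)] -> total=6
Click 2 (1,4) count=1: revealed 1 new [(1,4)] -> total=7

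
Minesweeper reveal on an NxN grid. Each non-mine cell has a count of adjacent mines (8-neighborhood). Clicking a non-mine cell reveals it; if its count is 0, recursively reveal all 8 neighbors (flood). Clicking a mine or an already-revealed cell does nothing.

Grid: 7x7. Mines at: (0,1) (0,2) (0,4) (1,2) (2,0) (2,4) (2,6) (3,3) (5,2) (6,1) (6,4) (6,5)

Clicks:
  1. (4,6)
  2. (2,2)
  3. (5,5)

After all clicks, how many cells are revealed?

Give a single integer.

Answer: 10

Derivation:
Click 1 (4,6) count=0: revealed 9 new [(3,4) (3,5) (3,6) (4,4) (4,5) (4,6) (5,4) (5,5) (5,6)] -> total=9
Click 2 (2,2) count=2: revealed 1 new [(2,2)] -> total=10
Click 3 (5,5) count=2: revealed 0 new [(none)] -> total=10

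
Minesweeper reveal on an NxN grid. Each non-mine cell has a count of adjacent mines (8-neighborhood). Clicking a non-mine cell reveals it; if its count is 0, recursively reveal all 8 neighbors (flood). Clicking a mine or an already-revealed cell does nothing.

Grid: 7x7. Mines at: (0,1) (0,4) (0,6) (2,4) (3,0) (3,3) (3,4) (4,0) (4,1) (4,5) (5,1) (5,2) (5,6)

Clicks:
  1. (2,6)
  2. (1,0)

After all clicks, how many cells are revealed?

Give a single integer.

Answer: 7

Derivation:
Click 1 (2,6) count=0: revealed 6 new [(1,5) (1,6) (2,5) (2,6) (3,5) (3,6)] -> total=6
Click 2 (1,0) count=1: revealed 1 new [(1,0)] -> total=7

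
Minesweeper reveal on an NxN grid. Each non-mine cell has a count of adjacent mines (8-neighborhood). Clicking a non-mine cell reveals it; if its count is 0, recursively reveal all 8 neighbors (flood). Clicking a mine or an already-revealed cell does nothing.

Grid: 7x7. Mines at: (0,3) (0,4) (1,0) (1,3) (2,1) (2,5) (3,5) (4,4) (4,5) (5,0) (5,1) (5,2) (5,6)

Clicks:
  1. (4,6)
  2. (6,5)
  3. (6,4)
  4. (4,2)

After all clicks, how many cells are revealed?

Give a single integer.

Click 1 (4,6) count=3: revealed 1 new [(4,6)] -> total=1
Click 2 (6,5) count=1: revealed 1 new [(6,5)] -> total=2
Click 3 (6,4) count=0: revealed 5 new [(5,3) (5,4) (5,5) (6,3) (6,4)] -> total=7
Click 4 (4,2) count=2: revealed 1 new [(4,2)] -> total=8

Answer: 8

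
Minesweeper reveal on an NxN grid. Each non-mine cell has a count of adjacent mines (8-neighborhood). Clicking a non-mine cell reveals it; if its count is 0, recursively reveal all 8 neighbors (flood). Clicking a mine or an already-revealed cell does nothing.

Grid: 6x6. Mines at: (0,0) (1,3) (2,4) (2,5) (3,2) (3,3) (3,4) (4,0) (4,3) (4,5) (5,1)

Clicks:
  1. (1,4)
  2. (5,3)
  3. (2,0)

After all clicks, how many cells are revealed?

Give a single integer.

Answer: 8

Derivation:
Click 1 (1,4) count=3: revealed 1 new [(1,4)] -> total=1
Click 2 (5,3) count=1: revealed 1 new [(5,3)] -> total=2
Click 3 (2,0) count=0: revealed 6 new [(1,0) (1,1) (2,0) (2,1) (3,0) (3,1)] -> total=8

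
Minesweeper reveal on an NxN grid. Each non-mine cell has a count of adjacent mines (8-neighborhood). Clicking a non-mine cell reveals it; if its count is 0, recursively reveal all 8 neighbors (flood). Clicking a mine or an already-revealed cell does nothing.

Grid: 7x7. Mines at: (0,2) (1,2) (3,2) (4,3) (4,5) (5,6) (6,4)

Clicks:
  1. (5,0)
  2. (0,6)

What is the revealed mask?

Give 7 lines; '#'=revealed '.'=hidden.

Click 1 (5,0) count=0: revealed 19 new [(0,0) (0,1) (1,0) (1,1) (2,0) (2,1) (3,0) (3,1) (4,0) (4,1) (4,2) (5,0) (5,1) (5,2) (5,3) (6,0) (6,1) (6,2) (6,3)] -> total=19
Click 2 (0,6) count=0: revealed 16 new [(0,3) (0,4) (0,5) (0,6) (1,3) (1,4) (1,5) (1,6) (2,3) (2,4) (2,5) (2,6) (3,3) (3,4) (3,5) (3,6)] -> total=35

Answer: ##.####
##.####
##.####
##.####
###....
####...
####...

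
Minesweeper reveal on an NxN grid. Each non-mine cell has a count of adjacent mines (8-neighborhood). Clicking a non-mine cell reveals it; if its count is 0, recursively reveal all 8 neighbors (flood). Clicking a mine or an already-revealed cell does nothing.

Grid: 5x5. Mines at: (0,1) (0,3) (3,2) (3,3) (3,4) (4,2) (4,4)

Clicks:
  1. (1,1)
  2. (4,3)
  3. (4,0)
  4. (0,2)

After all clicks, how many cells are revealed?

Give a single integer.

Click 1 (1,1) count=1: revealed 1 new [(1,1)] -> total=1
Click 2 (4,3) count=5: revealed 1 new [(4,3)] -> total=2
Click 3 (4,0) count=0: revealed 7 new [(1,0) (2,0) (2,1) (3,0) (3,1) (4,0) (4,1)] -> total=9
Click 4 (0,2) count=2: revealed 1 new [(0,2)] -> total=10

Answer: 10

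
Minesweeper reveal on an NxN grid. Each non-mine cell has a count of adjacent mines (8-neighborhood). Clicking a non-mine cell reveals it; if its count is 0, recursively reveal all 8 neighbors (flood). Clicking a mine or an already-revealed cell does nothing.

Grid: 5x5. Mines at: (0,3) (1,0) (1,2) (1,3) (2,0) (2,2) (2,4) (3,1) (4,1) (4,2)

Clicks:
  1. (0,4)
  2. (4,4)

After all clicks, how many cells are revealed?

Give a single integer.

Click 1 (0,4) count=2: revealed 1 new [(0,4)] -> total=1
Click 2 (4,4) count=0: revealed 4 new [(3,3) (3,4) (4,3) (4,4)] -> total=5

Answer: 5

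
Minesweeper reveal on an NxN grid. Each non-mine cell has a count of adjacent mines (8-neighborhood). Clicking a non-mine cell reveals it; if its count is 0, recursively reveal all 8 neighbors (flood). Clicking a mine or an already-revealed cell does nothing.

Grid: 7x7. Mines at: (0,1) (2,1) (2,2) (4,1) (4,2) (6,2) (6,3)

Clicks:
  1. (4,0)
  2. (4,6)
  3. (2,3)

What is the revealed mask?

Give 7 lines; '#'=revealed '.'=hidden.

Answer: ..#####
..#####
...####
...####
#..####
...####
....###

Derivation:
Click 1 (4,0) count=1: revealed 1 new [(4,0)] -> total=1
Click 2 (4,6) count=0: revealed 29 new [(0,2) (0,3) (0,4) (0,5) (0,6) (1,2) (1,3) (1,4) (1,5) (1,6) (2,3) (2,4) (2,5) (2,6) (3,3) (3,4) (3,5) (3,6) (4,3) (4,4) (4,5) (4,6) (5,3) (5,4) (5,5) (5,6) (6,4) (6,5) (6,6)] -> total=30
Click 3 (2,3) count=1: revealed 0 new [(none)] -> total=30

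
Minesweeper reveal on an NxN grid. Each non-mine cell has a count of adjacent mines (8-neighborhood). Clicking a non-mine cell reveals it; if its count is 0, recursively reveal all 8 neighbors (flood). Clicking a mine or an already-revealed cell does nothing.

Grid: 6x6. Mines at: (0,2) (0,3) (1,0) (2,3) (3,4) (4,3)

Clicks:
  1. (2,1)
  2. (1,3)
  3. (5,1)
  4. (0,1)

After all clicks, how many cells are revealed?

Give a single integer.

Click 1 (2,1) count=1: revealed 1 new [(2,1)] -> total=1
Click 2 (1,3) count=3: revealed 1 new [(1,3)] -> total=2
Click 3 (5,1) count=0: revealed 11 new [(2,0) (2,2) (3,0) (3,1) (3,2) (4,0) (4,1) (4,2) (5,0) (5,1) (5,2)] -> total=13
Click 4 (0,1) count=2: revealed 1 new [(0,1)] -> total=14

Answer: 14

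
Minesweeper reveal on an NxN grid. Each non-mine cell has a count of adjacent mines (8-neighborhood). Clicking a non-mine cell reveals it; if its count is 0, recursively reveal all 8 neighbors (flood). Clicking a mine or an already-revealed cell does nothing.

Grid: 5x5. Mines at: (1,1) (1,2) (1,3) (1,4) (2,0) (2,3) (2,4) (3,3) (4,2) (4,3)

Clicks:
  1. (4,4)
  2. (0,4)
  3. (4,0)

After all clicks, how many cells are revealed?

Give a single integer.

Answer: 6

Derivation:
Click 1 (4,4) count=2: revealed 1 new [(4,4)] -> total=1
Click 2 (0,4) count=2: revealed 1 new [(0,4)] -> total=2
Click 3 (4,0) count=0: revealed 4 new [(3,0) (3,1) (4,0) (4,1)] -> total=6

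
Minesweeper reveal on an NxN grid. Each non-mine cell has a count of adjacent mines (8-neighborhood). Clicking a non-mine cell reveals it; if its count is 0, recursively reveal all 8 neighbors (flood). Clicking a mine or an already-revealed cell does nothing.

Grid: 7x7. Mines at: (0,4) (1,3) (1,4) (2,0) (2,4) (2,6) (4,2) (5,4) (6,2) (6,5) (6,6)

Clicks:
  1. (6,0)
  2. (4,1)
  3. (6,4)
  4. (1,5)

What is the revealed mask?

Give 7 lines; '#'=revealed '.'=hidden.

Answer: .......
.....#.
.......
##.....
##.....
##.....
##..#..

Derivation:
Click 1 (6,0) count=0: revealed 8 new [(3,0) (3,1) (4,0) (4,1) (5,0) (5,1) (6,0) (6,1)] -> total=8
Click 2 (4,1) count=1: revealed 0 new [(none)] -> total=8
Click 3 (6,4) count=2: revealed 1 new [(6,4)] -> total=9
Click 4 (1,5) count=4: revealed 1 new [(1,5)] -> total=10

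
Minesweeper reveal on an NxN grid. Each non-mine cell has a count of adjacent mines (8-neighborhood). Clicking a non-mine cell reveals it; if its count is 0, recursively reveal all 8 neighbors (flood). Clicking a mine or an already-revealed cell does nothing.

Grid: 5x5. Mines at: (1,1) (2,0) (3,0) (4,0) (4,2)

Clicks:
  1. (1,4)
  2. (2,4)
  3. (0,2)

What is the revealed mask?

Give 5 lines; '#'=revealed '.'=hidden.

Answer: ..###
..###
..###
..###
...##

Derivation:
Click 1 (1,4) count=0: revealed 14 new [(0,2) (0,3) (0,4) (1,2) (1,3) (1,4) (2,2) (2,3) (2,4) (3,2) (3,3) (3,4) (4,3) (4,4)] -> total=14
Click 2 (2,4) count=0: revealed 0 new [(none)] -> total=14
Click 3 (0,2) count=1: revealed 0 new [(none)] -> total=14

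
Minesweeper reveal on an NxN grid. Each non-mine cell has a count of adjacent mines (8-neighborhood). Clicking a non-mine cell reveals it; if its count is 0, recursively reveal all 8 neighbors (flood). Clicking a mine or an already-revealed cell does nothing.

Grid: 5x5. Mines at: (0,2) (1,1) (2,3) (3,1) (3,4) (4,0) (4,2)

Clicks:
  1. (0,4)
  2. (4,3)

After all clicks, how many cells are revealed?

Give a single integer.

Click 1 (0,4) count=0: revealed 4 new [(0,3) (0,4) (1,3) (1,4)] -> total=4
Click 2 (4,3) count=2: revealed 1 new [(4,3)] -> total=5

Answer: 5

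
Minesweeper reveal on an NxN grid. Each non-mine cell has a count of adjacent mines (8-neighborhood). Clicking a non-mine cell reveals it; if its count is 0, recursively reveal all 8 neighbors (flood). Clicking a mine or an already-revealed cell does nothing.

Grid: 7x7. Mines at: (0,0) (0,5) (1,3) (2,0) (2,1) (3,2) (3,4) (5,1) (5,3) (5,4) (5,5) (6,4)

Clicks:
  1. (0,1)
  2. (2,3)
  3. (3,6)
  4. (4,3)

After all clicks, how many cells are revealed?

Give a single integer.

Click 1 (0,1) count=1: revealed 1 new [(0,1)] -> total=1
Click 2 (2,3) count=3: revealed 1 new [(2,3)] -> total=2
Click 3 (3,6) count=0: revealed 8 new [(1,5) (1,6) (2,5) (2,6) (3,5) (3,6) (4,5) (4,6)] -> total=10
Click 4 (4,3) count=4: revealed 1 new [(4,3)] -> total=11

Answer: 11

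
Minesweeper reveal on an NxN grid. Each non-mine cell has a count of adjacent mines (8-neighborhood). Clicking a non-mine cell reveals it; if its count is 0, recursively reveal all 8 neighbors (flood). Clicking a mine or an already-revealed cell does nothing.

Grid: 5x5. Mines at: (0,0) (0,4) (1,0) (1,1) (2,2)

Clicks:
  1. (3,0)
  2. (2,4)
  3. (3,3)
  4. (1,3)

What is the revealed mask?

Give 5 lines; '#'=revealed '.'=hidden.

Answer: .....
...##
##.##
#####
#####

Derivation:
Click 1 (3,0) count=0: revealed 16 new [(1,3) (1,4) (2,0) (2,1) (2,3) (2,4) (3,0) (3,1) (3,2) (3,3) (3,4) (4,0) (4,1) (4,2) (4,3) (4,4)] -> total=16
Click 2 (2,4) count=0: revealed 0 new [(none)] -> total=16
Click 3 (3,3) count=1: revealed 0 new [(none)] -> total=16
Click 4 (1,3) count=2: revealed 0 new [(none)] -> total=16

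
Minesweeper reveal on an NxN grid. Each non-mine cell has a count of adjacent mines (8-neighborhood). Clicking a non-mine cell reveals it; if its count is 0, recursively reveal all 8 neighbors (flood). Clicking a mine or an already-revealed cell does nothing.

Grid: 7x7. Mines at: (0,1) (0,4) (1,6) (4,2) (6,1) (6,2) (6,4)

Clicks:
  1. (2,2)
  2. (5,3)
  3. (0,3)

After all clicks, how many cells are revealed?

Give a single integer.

Answer: 35

Derivation:
Click 1 (2,2) count=0: revealed 34 new [(1,0) (1,1) (1,2) (1,3) (1,4) (1,5) (2,0) (2,1) (2,2) (2,3) (2,4) (2,5) (2,6) (3,0) (3,1) (3,2) (3,3) (3,4) (3,5) (3,6) (4,0) (4,1) (4,3) (4,4) (4,5) (4,6) (5,0) (5,1) (5,3) (5,4) (5,5) (5,6) (6,5) (6,6)] -> total=34
Click 2 (5,3) count=3: revealed 0 new [(none)] -> total=34
Click 3 (0,3) count=1: revealed 1 new [(0,3)] -> total=35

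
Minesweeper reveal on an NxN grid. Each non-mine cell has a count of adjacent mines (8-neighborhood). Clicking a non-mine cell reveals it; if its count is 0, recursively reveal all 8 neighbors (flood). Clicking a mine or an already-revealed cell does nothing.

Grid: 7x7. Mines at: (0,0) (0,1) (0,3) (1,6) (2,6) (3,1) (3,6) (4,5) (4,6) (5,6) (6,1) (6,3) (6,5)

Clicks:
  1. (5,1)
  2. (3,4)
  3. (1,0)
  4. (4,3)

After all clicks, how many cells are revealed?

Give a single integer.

Click 1 (5,1) count=1: revealed 1 new [(5,1)] -> total=1
Click 2 (3,4) count=1: revealed 1 new [(3,4)] -> total=2
Click 3 (1,0) count=2: revealed 1 new [(1,0)] -> total=3
Click 4 (4,3) count=0: revealed 17 new [(1,2) (1,3) (1,4) (1,5) (2,2) (2,3) (2,4) (2,5) (3,2) (3,3) (3,5) (4,2) (4,3) (4,4) (5,2) (5,3) (5,4)] -> total=20

Answer: 20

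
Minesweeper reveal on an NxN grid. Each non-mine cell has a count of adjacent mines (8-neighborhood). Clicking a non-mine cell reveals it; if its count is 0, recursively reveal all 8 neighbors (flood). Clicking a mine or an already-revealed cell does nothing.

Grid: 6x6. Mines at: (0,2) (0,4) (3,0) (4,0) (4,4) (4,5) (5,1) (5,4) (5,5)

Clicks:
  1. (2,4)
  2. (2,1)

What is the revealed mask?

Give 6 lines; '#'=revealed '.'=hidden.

Answer: ......
.#####
.#####
.#####
.###..
......

Derivation:
Click 1 (2,4) count=0: revealed 18 new [(1,1) (1,2) (1,3) (1,4) (1,5) (2,1) (2,2) (2,3) (2,4) (2,5) (3,1) (3,2) (3,3) (3,4) (3,5) (4,1) (4,2) (4,3)] -> total=18
Click 2 (2,1) count=1: revealed 0 new [(none)] -> total=18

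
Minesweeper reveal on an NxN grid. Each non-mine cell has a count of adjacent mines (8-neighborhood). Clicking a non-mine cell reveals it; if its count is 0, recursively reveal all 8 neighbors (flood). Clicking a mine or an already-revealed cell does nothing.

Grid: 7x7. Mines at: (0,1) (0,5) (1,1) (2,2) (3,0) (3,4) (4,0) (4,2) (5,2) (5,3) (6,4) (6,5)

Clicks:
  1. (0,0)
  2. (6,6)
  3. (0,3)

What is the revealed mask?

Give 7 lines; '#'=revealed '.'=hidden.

Click 1 (0,0) count=2: revealed 1 new [(0,0)] -> total=1
Click 2 (6,6) count=1: revealed 1 new [(6,6)] -> total=2
Click 3 (0,3) count=0: revealed 6 new [(0,2) (0,3) (0,4) (1,2) (1,3) (1,4)] -> total=8

Answer: #.###..
..###..
.......
.......
.......
.......
......#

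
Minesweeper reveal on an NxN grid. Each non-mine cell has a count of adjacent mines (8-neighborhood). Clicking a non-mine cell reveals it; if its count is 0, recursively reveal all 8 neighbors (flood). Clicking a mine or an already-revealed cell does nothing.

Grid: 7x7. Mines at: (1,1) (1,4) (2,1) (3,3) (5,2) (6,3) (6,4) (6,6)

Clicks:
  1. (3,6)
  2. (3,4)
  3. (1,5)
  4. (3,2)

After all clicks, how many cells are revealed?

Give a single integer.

Click 1 (3,6) count=0: revealed 16 new [(0,5) (0,6) (1,5) (1,6) (2,4) (2,5) (2,6) (3,4) (3,5) (3,6) (4,4) (4,5) (4,6) (5,4) (5,5) (5,6)] -> total=16
Click 2 (3,4) count=1: revealed 0 new [(none)] -> total=16
Click 3 (1,5) count=1: revealed 0 new [(none)] -> total=16
Click 4 (3,2) count=2: revealed 1 new [(3,2)] -> total=17

Answer: 17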